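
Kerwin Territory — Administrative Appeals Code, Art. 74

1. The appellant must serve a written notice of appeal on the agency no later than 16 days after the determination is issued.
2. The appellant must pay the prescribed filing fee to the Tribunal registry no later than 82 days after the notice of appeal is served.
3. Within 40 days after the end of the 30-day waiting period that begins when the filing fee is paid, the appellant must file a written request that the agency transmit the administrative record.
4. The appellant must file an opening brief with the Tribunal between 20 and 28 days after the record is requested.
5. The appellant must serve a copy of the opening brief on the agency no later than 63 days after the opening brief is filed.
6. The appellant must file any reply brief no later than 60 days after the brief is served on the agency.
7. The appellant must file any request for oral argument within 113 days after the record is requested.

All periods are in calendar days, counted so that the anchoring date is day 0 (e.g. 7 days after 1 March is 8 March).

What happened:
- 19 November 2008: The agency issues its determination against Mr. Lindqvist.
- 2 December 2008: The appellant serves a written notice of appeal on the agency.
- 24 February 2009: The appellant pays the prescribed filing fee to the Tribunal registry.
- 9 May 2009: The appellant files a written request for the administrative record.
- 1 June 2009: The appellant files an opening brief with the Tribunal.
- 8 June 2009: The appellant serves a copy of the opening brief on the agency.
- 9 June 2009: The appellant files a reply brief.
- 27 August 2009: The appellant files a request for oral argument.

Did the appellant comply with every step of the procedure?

Step 1 — counting 16 days from 19 November 2008 (when the determination is issued) gives a deadline of 5 December 2008; done 2 December 2008 — timely.
Step 2 — counting 82 days from 2 December 2008 (when the notice of appeal is served) gives a deadline of 22 February 2009; 24 February 2009 misses that deadline by 2 days.
Later steps need not be reached.

No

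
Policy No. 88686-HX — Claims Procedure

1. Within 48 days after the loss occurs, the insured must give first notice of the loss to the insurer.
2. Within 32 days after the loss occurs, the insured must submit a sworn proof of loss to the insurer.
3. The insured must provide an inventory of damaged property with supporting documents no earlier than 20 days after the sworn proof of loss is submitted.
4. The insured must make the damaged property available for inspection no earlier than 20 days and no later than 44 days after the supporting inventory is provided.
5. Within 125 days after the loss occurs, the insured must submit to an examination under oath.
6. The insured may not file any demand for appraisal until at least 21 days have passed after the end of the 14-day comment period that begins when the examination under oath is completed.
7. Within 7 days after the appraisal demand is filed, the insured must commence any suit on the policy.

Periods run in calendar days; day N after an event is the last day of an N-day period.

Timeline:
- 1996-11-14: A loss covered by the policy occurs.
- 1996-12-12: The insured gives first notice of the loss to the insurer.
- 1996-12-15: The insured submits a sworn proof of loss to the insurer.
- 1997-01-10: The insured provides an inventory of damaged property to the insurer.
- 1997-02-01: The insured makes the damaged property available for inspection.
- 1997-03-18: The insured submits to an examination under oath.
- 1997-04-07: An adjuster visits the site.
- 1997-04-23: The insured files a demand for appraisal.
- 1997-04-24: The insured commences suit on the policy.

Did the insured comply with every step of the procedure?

Step 1 — counting 48 days from 1996-11-14 (when the loss occurs) gives a deadline of 1997-01-01; 1996-12-12 is within that limit.
Step 2 — counting 32 days from 1996-11-14 (when the loss occurs) gives a deadline of 1996-12-16; 1996-12-15 is within that limit.
Step 3 — must wait 20 days from 1996-12-15 (when the sworn proof of loss is submitted), so not before 1997-01-04; 1997-01-10 is on or after that date.
Step 4 — 20 and 44 days from 1997-01-10 (when the supporting inventory is provided) are 1997-01-30 and 1997-02-23 respectively; 1997-02-01 falls inside that range.
Step 5 — counting 125 days from 1996-11-14 (when the loss occurs) gives a deadline of 1997-03-19; done 1997-03-18 — timely.
Step 6 — must wait 21 days from 1997-04-01 (end of the 14-day comment period, which began when the examination under oath is completed on 1997-03-18), so not before 1997-04-22; 1997-04-23 is on or after that date.
Step 7 — counting 7 days from 1997-04-23 (when the appraisal demand is filed) gives a deadline of 1997-04-30; done 1997-04-24 — timely.

Yes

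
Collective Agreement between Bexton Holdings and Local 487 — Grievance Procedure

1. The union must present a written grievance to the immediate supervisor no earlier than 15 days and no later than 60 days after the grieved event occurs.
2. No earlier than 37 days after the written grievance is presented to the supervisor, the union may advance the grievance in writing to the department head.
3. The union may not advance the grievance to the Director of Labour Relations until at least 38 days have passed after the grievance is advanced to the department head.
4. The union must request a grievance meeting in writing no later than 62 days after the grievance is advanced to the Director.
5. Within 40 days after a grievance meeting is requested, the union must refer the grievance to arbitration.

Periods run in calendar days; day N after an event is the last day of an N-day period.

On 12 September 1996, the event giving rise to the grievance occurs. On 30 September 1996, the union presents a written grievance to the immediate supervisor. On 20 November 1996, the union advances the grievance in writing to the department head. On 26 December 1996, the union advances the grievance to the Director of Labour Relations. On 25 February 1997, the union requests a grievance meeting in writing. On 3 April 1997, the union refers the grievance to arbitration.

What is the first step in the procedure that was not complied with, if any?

Step 3

(1) the permitted window runs from 12 September 1996 + 15 = 27 September 1996 to 12 September 1996 + 60 = 11 November 1996; done 30 September 1996 — within the window.
(2) permitted from 30 September 1996 + 37 days = 6 November 1996 onward; done 20 November 1996 — permitted.
(3) permitted from 20 November 1996 + 38 days = 28 December 1996 onward; done 26 December 1996 — 2 days too early.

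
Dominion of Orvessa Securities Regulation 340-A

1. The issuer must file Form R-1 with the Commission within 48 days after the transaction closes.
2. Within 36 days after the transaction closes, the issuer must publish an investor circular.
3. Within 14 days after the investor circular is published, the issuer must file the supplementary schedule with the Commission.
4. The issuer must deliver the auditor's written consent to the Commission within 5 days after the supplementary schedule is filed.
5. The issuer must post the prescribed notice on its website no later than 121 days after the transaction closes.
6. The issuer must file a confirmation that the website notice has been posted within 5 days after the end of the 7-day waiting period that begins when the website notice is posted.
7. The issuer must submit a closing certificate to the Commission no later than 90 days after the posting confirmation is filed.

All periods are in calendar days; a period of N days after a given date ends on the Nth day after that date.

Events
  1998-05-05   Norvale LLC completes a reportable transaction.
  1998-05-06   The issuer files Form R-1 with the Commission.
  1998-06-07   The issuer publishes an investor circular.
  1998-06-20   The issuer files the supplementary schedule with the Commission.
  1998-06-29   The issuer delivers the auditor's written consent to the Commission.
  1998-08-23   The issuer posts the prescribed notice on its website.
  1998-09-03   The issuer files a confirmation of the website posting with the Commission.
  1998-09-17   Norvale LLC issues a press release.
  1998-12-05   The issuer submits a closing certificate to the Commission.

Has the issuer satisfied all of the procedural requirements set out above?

No

Step 1 — counting 48 days from 1998-05-05 (when the transaction closes) gives a deadline of 1998-06-22; completed 1998-05-06, before the deadline.
Step 2 — counting 36 days from 1998-05-05 (when the transaction closes) gives a deadline of 1998-06-10; completed 1998-06-07, before the deadline.
Step 3 — counting 14 days from 1998-06-07 (when the investor circular is published) gives a deadline of 1998-06-21; 1998-06-20 is within that limit.
Step 4 — counting 5 days from 1998-06-20 (when the supplementary schedule is filed) gives a deadline of 1998-06-25; 1998-06-29 misses that deadline by 4 days.
The analysis stops there.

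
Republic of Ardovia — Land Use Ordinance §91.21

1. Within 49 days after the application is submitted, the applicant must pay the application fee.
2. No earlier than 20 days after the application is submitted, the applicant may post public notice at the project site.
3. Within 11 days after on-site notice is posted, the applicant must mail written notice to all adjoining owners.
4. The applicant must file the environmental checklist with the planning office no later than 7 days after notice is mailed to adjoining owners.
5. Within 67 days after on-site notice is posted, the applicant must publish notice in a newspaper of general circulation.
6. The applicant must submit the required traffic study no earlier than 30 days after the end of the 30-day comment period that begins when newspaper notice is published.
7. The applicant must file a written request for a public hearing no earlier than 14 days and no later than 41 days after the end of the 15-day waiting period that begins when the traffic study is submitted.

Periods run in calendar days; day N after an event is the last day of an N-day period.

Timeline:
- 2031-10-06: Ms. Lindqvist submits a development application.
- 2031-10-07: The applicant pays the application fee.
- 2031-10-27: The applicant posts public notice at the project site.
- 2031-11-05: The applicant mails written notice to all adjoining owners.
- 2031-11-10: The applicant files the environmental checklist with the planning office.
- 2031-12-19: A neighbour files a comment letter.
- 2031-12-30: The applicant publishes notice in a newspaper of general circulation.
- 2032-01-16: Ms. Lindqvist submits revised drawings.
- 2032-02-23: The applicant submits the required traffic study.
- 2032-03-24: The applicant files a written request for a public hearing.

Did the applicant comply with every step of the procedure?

No

Step 1 — counting 49 days from 2031-10-06 (when the application is submitted) gives a deadline of 2031-11-24; done 2031-10-07 — timely.
Step 2 — must wait 20 days from 2031-10-06 (when the application is submitted), so not before 2031-10-26; 2031-10-27 is on or after that date.
Step 3 — counting 11 days from 2031-10-27 (when on-site notice is posted) gives a deadline of 2031-11-07; 2031-11-05 is within that limit.
Step 4 — counting 7 days from 2031-11-05 (when notice is mailed to adjoining owners) gives a deadline of 2031-11-12; done 2031-11-10 — timely.
Step 5 — counting 67 days from 2031-10-27 (when on-site notice is posted) gives a deadline of 2032-01-02; done 2031-12-30 — timely.
Step 6 — must wait 30 days from 2032-01-29 (end of the 30-day comment period, which began when newspaper notice is published on 2031-12-30), so not before 2032-02-28; acted on 2032-02-23, 5 days prematurely.
No need to go further; step 6 was not satisfied.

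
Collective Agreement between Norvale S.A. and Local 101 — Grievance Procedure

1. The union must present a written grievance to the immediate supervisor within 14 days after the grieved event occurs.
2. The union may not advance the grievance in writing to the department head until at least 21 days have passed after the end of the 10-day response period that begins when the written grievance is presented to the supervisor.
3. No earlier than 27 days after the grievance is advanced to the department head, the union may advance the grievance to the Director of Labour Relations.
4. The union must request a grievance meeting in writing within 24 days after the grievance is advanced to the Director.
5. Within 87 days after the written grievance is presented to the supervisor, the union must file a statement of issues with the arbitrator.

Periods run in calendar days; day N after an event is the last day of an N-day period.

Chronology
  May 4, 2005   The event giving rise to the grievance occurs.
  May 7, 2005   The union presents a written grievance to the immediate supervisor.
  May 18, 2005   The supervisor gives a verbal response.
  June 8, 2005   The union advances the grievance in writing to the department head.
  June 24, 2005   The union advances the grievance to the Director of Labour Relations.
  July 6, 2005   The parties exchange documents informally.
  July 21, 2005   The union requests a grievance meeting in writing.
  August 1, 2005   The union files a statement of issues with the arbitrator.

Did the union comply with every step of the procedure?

(1) due by May 4, 2005 + 14 days = May 18, 2005; May 7, 2005 is within that limit.
(2) permitted from May 17, 2005 + 21 days = June 7, 2005 onward; done June 8, 2005, after the minimum wait.
(3) permitted from June 8, 2005 + 27 days = July 5, 2005 onward; June 24, 2005 is 11 days before the earliest permitted date.

No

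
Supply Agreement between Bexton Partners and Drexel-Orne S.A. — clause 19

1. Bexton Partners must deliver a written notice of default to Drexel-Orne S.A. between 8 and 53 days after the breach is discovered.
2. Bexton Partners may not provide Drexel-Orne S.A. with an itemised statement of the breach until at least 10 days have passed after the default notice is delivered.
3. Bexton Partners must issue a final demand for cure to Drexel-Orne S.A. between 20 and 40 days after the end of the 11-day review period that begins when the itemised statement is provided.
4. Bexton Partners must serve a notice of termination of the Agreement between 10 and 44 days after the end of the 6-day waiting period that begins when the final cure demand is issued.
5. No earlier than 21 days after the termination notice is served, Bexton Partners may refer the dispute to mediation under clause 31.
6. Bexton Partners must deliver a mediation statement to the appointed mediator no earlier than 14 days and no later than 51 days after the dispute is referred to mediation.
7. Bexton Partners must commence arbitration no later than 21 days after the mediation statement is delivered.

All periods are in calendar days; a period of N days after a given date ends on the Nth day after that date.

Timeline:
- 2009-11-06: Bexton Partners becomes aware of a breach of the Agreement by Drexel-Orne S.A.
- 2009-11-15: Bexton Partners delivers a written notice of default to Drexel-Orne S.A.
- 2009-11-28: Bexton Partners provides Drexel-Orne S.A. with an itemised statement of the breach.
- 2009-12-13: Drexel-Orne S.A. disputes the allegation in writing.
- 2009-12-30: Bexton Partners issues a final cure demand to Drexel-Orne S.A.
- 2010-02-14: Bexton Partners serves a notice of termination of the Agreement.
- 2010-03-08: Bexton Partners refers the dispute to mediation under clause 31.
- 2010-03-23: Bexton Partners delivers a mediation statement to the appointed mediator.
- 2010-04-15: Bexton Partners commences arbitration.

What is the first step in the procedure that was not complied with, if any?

(1) the permitted window runs from 2009-11-06 + 8 = 2009-11-14 to 2009-11-06 + 53 = 2009-12-29; done 2009-11-15, which is between those dates.
(2) permitted from 2009-11-15 + 10 days = 2009-11-25 onward; 2009-11-28 is on or after that date.
(3) the permitted window runs from 2009-12-09 + 20 = 2009-12-29 to 2009-12-09 + 40 = 2010-01-18; done 2009-12-30, which is between those dates.
(4) the permitted window runs from 2010-01-05 + 10 = 2010-01-15 to 2010-01-05 + 44 = 2010-02-18; done 2010-02-14 — within the window.
(5) permitted from 2010-02-14 + 21 days = 2010-03-07 onward; done 2010-03-08, after the minimum wait.
(6) the permitted window runs from 2010-03-08 + 14 = 2010-03-22 to 2010-03-08 + 51 = 2010-04-28; done 2010-03-23, which is between those dates.
(7) due by 2010-03-23 + 21 days = 2010-04-13; not done until 2010-04-15, 2 days after the deadline.

Step 7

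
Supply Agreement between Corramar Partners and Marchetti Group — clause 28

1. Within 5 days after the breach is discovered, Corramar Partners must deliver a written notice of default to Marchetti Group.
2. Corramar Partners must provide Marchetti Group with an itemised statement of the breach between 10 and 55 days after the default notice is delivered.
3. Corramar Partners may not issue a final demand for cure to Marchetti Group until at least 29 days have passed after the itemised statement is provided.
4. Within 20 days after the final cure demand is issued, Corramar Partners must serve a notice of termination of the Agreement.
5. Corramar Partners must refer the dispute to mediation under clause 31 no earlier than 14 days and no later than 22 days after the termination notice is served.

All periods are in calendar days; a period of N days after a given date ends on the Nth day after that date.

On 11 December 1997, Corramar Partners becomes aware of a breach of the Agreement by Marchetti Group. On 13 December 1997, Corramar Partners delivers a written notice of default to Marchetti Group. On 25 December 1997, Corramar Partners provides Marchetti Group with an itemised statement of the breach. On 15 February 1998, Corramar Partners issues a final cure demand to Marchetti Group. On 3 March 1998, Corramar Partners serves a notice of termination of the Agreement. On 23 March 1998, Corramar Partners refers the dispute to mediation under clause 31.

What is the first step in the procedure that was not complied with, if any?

Step 1 — counting 5 days from 11 December 1997 (when the breach is discovered) gives a deadline of 16 December 1997; 13 December 1997 is within that limit.
Step 2 — 10 and 55 days from 13 December 1997 (when the default notice is delivered) are 23 December 1997 and 6 February 1998 respectively; done 25 December 1997 — within the window.
Step 3 — must wait 29 days from 25 December 1997 (when the itemised statement is provided), so not before 23 January 1998; 15 February 1998 is on or after that date.
Step 4 — counting 20 days from 15 February 1998 (when the final cure demand is issued) gives a deadline of 7 March 1998; completed 3 March 1998, before the deadline.
Step 5 — 14 and 22 days from 3 March 1998 (when the termination notice is served) are 17 March 1998 and 25 March 1998 respectively; 23 March 1998 falls inside that range.

None — every step was satisfied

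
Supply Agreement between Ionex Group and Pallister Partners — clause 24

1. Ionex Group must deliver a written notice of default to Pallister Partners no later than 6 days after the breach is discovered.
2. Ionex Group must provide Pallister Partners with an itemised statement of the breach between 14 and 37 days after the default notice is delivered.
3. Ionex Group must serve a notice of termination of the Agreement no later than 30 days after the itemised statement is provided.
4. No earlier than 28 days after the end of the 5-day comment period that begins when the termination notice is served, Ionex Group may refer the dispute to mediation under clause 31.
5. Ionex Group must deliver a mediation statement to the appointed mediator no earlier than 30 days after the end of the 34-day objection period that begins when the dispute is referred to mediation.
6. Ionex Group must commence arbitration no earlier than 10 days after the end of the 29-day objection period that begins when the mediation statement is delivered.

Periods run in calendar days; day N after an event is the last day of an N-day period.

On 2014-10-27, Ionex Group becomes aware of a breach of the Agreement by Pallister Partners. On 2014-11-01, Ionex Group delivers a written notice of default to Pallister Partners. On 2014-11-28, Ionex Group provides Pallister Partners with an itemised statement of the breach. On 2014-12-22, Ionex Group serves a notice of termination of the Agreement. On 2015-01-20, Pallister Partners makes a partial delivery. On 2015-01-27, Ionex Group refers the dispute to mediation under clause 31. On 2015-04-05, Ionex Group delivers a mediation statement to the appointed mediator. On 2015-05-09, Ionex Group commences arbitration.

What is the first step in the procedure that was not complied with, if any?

Step 6

Step 1: 6 days after 2014-10-27 (when the breach is discovered) is 2014-11-02; done 2014-11-01 — timely.
Step 2: the window is 14–37 days after 2014-11-01 (when the default notice is delivered), so 2014-11-15 through 2014-12-08; done 2014-11-28, which is between those dates.
Step 3: 30 days after 2014-11-28 (when the itemised statement is provided) is 2014-12-28; completed 2014-12-22, before the deadline.
Step 4: the earliest permitted date is 28 days after 2014-12-27 (end of the 5-day comment period, which began when the termination notice is served on 2014-12-22), i.e. 2015-01-24; 2015-01-27 is on or after that date.
Step 5: the earliest permitted date is 30 days after 2015-03-02 (end of the 34-day objection period, which began when the dispute is referred to mediation on 2015-01-27), i.e. 2015-04-01; 2015-04-05 is on or after that date.
Step 6: the earliest permitted date is 10 days after 2015-05-04 (end of the 29-day objection period, which began when the mediation statement is delivered on 2015-04-05), i.e. 2015-05-14; done 2015-05-09 — 5 days too early.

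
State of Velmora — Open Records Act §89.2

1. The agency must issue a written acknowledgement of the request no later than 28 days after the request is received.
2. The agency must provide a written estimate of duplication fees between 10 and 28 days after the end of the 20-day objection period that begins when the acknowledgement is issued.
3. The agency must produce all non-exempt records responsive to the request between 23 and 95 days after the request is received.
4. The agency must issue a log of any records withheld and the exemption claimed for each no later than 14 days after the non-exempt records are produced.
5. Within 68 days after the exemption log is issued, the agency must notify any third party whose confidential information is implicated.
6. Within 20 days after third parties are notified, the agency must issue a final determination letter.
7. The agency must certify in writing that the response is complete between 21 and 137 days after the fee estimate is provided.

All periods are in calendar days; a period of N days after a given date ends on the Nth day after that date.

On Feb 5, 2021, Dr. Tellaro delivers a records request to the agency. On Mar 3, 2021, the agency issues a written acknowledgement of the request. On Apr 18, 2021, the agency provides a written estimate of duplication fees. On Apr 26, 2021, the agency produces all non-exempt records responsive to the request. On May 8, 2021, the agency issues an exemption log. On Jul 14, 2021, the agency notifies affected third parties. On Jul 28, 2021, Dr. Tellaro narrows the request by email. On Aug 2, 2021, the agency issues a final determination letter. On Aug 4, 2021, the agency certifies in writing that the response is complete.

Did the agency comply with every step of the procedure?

Yes

(1) due by Feb 5, 2021 + 28 days = Mar 5, 2021; completed Mar 3, 2021, before the deadline.
(2) the permitted window runs from Mar 23, 2021 + 10 = Apr 2, 2021 to Mar 23, 2021 + 28 = Apr 20, 2021; Apr 18, 2021 falls inside that range.
(3) the permitted window runs from Feb 5, 2021 + 23 = Feb 28, 2021 to Feb 5, 2021 + 95 = May 11, 2021; done Apr 26, 2021 — within the window.
(4) due by Apr 26, 2021 + 14 days = May 10, 2021; completed May 8, 2021, before the deadline.
(5) due by May 8, 2021 + 68 days = Jul 15, 2021; done Jul 14, 2021 — timely.
(6) due by Jul 14, 2021 + 20 days = Aug 3, 2021; completed Aug 2, 2021, before the deadline.
(7) the permitted window runs from Apr 18, 2021 + 21 = May 9, 2021 to Apr 18, 2021 + 137 = Sep 2, 2021; done Aug 4, 2021 — within the window.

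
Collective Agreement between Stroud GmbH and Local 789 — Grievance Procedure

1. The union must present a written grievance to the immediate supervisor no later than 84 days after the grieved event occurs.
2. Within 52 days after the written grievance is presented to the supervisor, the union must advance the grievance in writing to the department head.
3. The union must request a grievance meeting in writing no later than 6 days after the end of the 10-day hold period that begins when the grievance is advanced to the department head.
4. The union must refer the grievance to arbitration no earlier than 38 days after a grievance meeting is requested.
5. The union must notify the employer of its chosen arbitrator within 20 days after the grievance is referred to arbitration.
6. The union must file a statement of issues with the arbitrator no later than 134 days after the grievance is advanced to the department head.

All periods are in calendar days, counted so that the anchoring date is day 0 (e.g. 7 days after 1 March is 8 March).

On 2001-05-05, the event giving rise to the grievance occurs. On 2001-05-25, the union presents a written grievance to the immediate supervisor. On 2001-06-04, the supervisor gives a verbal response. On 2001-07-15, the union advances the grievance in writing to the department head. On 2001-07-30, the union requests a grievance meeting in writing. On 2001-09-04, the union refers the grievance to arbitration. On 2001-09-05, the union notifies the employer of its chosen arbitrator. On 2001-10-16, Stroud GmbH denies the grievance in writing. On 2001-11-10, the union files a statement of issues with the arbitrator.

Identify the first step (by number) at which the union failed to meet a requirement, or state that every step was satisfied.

Step 4

Step 1: 84 days after 2001-05-05 (when the grieved event occurs) is 2001-07-28; done 2001-05-25 — timely.
Step 2: 52 days after 2001-05-25 (when the written grievance is presented to the supervisor) is 2001-07-16; completed 2001-07-15, before the deadline.
Step 3: 6 days after 2001-07-25 (end of the 10-day hold period, which began when the grievance is advanced to the department head on 2001-07-15) is 2001-07-31; completed 2001-07-30, before the deadline.
Step 4: the earliest permitted date is 38 days after 2001-07-30 (when a grievance meeting is requested), i.e. 2001-09-06; acted on 2001-09-04, 2 days prematurely.
Later steps need not be reached.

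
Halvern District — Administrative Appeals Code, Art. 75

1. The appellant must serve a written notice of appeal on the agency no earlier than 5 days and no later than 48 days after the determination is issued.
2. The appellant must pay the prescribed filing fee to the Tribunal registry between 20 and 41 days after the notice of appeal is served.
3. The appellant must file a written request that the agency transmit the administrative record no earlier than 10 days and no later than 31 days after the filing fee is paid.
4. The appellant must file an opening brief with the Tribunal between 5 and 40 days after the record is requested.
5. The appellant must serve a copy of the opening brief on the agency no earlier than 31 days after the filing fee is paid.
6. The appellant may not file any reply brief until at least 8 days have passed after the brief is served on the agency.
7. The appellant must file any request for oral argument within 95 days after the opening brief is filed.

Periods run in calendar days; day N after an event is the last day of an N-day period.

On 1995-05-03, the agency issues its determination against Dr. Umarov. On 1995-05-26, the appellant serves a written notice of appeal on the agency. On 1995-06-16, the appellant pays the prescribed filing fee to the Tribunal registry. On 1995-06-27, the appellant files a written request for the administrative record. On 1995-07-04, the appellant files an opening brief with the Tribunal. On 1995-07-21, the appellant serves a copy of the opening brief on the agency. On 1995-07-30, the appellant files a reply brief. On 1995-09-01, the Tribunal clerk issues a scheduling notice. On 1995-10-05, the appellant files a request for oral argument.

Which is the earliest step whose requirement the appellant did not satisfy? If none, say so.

None — every step was satisfied

Step 1: the window is 5–48 days after 1995-05-03 (when the determination is issued), so 1995-05-08 through 1995-06-20; 1995-05-26 falls inside that range.
Step 2: the window is 20–41 days after 1995-05-26 (when the notice of appeal is served), so 1995-06-15 through 1995-07-06; done 1995-06-16, which is between those dates.
Step 3: the window is 10–31 days after 1995-06-16 (when the filing fee is paid), so 1995-06-26 through 1995-07-17; done 1995-06-27, which is between those dates.
Step 4: the window is 5–40 days after 1995-06-27 (when the record is requested), so 1995-07-02 through 1995-08-06; 1995-07-04 falls inside that range.
Step 5: the earliest permitted date is 31 days after 1995-06-16 (when the filing fee is paid), i.e. 1995-07-17; done 1995-07-21 — permitted.
Step 6: the earliest permitted date is 8 days after 1995-07-21 (when the brief is served on the agency), i.e. 1995-07-29; done 1995-07-30 — permitted.
Step 7: 95 days after 1995-07-04 (when the opening brief is filed) is 1995-10-07; done 1995-10-05 — timely.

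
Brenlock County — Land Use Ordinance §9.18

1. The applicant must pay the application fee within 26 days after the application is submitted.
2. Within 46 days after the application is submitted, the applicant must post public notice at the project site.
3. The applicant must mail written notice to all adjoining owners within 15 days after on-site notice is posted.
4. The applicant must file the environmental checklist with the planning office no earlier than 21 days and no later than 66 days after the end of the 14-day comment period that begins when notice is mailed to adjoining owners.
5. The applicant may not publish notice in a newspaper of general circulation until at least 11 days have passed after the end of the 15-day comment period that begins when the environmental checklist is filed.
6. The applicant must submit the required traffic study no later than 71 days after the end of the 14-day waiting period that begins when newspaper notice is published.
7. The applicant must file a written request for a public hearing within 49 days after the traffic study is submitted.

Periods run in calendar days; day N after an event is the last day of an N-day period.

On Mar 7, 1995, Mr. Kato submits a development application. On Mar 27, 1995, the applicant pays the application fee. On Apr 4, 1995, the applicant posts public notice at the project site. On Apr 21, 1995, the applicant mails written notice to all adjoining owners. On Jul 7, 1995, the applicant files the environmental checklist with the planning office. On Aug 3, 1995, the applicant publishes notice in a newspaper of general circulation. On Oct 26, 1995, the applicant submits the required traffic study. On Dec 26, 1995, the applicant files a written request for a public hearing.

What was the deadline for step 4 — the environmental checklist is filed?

Notice is mailed to adjoining owners on Apr 21, 1995; the 14-day comment period therefore ends May 5, 1995, and step 4 runs from that date. The window is 21–66 days after May 5, 1995; it closes on Jul 10, 1995.

Jul 10, 1995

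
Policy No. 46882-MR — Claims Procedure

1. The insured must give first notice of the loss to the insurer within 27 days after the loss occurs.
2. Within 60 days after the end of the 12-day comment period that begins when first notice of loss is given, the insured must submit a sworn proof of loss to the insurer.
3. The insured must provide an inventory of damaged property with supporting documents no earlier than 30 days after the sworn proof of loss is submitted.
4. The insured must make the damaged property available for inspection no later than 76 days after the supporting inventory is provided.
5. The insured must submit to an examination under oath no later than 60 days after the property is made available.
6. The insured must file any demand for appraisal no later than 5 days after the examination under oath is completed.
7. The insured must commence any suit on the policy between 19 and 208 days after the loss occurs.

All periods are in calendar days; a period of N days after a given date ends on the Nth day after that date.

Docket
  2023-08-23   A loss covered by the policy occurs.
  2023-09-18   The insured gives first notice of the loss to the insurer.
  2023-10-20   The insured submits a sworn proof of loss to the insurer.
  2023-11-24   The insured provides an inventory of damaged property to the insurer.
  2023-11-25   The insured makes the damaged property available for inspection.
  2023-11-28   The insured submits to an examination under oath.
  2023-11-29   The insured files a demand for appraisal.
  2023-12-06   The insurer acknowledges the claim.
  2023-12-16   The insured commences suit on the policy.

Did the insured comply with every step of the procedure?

Step 1 — counting 27 days from 2023-08-23 (when the loss occurs) gives a deadline of 2023-09-19; 2023-09-18 is within that limit.
Step 2 — counting 60 days from 2023-09-30 (end of the 12-day comment period, which began when first notice of loss is given on 2023-09-18) gives a deadline of 2023-11-29; done 2023-10-20 — timely.
Step 3 — must wait 30 days from 2023-10-20 (when the sworn proof of loss is submitted), so not before 2023-11-19; done 2023-11-24 — permitted.
Step 4 — counting 76 days from 2023-11-24 (when the supporting inventory is provided) gives a deadline of 2024-02-08; completed 2023-11-25, before the deadline.
Step 5 — counting 60 days from 2023-11-25 (when the property is made available) gives a deadline of 2024-01-24; completed 2023-11-28, before the deadline.
Step 6 — counting 5 days from 2023-11-28 (when the examination under oath is completed) gives a deadline of 2023-12-03; done 2023-11-29 — timely.
Step 7 — 19 and 208 days from 2023-08-23 (when the loss occurs) are 2023-09-11 and 2024-03-18 respectively; 2023-12-16 falls inside that range.

Yes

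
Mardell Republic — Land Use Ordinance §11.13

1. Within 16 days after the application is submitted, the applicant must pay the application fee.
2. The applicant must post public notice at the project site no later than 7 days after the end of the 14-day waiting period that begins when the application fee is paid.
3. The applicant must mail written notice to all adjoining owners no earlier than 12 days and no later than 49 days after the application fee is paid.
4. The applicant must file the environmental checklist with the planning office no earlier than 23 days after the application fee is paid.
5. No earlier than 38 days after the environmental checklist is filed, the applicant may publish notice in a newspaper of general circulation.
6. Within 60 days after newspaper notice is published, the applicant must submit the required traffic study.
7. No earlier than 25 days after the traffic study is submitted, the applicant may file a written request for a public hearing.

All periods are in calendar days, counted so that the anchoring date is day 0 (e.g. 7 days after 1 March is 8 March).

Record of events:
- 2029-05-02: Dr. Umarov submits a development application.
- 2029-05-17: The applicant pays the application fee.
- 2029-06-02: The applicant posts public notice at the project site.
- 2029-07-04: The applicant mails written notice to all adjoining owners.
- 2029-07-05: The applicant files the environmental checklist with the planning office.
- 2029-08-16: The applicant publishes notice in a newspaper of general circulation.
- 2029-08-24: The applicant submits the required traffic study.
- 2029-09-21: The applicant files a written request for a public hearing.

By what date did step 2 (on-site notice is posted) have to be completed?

The application fee is paid on 2029-05-17; the 14-day waiting period therefore ends 2029-05-31, and step 2 runs from that date. 7 days after 2029-05-31 is 2029-06-07.

2029-06-07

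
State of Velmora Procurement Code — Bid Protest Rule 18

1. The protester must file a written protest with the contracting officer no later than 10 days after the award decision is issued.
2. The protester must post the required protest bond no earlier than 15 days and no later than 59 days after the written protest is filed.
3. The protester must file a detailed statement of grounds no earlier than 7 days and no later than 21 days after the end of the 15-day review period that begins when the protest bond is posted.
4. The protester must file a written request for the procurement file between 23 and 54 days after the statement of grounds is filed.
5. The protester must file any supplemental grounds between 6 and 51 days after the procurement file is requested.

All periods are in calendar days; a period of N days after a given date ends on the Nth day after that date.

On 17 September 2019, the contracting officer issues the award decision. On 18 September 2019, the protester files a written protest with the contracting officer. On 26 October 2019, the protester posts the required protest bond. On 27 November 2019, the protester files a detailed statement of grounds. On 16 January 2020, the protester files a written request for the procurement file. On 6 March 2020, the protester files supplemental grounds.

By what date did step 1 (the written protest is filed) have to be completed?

Step 1 runs from 17 September 2019, when the award decision is issued. 10 days after 17 September 2019 is 27 September 2019.

27 September 2019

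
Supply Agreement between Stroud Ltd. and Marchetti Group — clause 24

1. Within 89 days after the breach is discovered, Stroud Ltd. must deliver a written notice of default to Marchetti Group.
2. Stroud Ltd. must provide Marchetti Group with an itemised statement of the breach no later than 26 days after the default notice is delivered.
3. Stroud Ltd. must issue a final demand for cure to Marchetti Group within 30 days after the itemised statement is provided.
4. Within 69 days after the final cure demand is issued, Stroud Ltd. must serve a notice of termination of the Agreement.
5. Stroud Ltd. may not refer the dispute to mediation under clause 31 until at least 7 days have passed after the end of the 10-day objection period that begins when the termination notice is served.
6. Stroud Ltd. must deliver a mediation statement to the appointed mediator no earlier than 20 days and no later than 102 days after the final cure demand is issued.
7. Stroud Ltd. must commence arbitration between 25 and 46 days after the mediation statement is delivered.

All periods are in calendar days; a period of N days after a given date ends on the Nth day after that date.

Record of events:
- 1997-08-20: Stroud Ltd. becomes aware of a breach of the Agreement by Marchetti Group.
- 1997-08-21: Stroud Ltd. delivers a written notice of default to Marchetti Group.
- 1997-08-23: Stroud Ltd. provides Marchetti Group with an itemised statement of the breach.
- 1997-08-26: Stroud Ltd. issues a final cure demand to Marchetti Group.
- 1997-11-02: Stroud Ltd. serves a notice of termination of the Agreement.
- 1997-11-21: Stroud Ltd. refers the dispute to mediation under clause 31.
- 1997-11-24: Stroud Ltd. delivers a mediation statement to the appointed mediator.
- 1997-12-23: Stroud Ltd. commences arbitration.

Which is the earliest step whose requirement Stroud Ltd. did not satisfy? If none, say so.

Step 1: 89 days after 1997-08-20 (when the breach is discovered) is 1997-11-17; done 1997-08-21 — timely.
Step 2: 26 days after 1997-08-21 (when the default notice is delivered) is 1997-09-16; done 1997-08-23 — timely.
Step 3: 30 days after 1997-08-23 (when the itemised statement is provided) is 1997-09-22; done 1997-08-26 — timely.
Step 4: 69 days after 1997-08-26 (when the final cure demand is issued) is 1997-11-03; completed 1997-11-02, before the deadline.
Step 5: the earliest permitted date is 7 days after 1997-11-12 (end of the 10-day objection period, which began when the termination notice is served on 1997-11-02), i.e. 1997-11-19; 1997-11-21 is on or after that date.
Step 6: the window is 20–102 days after 1997-08-26 (when the final cure demand is issued), so 1997-09-15 through 1997-12-06; 1997-11-24 falls inside that range.
Step 7: the window is 25–46 days after 1997-11-24 (when the mediation statement is delivered), so 1997-12-19 through 1998-01-09; done 1997-12-23, which is between those dates.

None — every step was satisfied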